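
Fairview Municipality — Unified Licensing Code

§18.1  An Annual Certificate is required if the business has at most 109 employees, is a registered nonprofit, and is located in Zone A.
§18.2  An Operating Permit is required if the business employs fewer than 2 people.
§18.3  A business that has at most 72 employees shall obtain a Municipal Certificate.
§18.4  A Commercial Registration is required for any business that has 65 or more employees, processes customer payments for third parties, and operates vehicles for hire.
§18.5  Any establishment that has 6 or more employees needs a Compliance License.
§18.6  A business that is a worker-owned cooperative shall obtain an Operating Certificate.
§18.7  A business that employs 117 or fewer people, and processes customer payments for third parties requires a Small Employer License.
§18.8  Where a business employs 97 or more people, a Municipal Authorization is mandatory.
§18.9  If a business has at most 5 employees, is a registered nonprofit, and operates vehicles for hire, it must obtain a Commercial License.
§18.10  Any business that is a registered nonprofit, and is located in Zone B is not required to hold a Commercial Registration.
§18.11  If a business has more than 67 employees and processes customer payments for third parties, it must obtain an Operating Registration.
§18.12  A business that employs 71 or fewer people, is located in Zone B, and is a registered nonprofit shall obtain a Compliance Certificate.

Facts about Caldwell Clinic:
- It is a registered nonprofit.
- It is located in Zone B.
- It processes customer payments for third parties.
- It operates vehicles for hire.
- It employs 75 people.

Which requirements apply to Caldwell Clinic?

§18.1 employees 75 ≤ 109; is a registered nonprofit; is located in Zone B (not: is located in Zone A) → Annual Certificate not required.
§18.2 employees 75 ≥ 2 → Operating Permit not required.
§18.3 employees 75 > 72 → Municipal Certificate not required.
§18.4 employees 75 ≥ 65; processes customer payments for third parties; operates vehicles for hire → Commercial Registration required.
§18.5 employees 75 ≥ 6 → Compliance License required.
§18.6 is a registered nonprofit (not: is a worker-owned cooperative) → Operating Certificate not required.
§18.7 employees 75 ≤ 117; processes customer payments for third parties → Small Employer License required.
§18.8 employees 75 < 97 → Municipal Authorization not required.
§18.9 employees 75 > 5; is a registered nonprofit; operates vehicles for hire → Commercial License not required.
§18.10 is a registered nonprofit; is located in Zone B → exempt from Commercial Registration.
§18.11 employees 75 > 67; processes customer payments for third parties → Operating Registration required.
§18.12 employees 75 > 71; is located in Zone B; is a registered nonprofit → Compliance Certificate not required.

Compliance License, Operating Registration, Small Employer License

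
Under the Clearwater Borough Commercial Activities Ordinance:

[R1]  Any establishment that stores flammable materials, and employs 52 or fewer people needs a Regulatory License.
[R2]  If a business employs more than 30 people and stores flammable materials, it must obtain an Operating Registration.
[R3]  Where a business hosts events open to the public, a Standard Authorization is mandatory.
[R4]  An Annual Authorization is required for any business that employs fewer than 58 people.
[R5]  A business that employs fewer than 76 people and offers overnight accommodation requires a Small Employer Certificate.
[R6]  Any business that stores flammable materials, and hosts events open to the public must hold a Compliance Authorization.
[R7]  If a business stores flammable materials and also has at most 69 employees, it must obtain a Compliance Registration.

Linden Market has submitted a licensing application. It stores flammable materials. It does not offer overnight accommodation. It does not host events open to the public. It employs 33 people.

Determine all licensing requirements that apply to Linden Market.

[R1] stores flammable materials; employees 33 ≤ 52 → Regulatory License required.
[R2] employees 33 > 30; stores flammable materials → Operating Registration required.
[R3] does not host events open to the public → Standard Authorization not required.
[R4] employees 33 < 58 → Annual Authorization required.
[R5] employees 33 < 76; does not offer overnight accommodation → Small Employer Certificate not required.
[R6] stores flammable materials; does not host events open to the public → Compliance Authorization not required.
[R7] stores flammable materials; employees 33 ≤ 69 → Compliance Registration required.

Annual Authorization, Compliance Registration, Operating Registration, Regulatory License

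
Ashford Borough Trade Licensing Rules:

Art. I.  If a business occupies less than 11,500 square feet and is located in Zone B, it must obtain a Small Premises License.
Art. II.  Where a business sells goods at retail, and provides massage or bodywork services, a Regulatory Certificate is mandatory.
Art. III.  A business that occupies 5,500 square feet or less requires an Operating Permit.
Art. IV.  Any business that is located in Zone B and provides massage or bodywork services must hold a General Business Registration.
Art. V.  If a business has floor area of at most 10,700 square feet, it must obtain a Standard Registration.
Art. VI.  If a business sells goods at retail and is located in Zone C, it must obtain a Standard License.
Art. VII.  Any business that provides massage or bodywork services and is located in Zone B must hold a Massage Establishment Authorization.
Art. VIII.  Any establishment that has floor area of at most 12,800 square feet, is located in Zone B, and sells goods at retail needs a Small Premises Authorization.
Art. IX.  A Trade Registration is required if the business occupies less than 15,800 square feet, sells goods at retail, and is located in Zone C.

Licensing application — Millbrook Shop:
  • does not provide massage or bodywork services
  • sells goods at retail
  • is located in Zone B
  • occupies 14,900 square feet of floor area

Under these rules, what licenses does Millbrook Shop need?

None

Art. I. floor area 14,900 square feet ≥ 11,500 square feet; is located in Zone B → Small Premises License not required.
Art. II. sells goods at retail; does not provide massage or bodywork services → Regulatory Certificate not required.
Art. III. floor area 14,900 square feet > 5,500 square feet → Operating Permit not required.
Art. IV. is located in Zone B; does not provide massage or bodywork services → General Business Registration not required.
Art. V. floor area 14,900 square feet > 10,700 square feet → Standard Registration not required.
Art. VI. sells goods at retail; is located in Zone B (not: is located in Zone C) → Standard License not required.
Art. VII. does not provide massage or bodywork services; is located in Zone B → Massage Establishment Authorization not required.
Art. VIII. floor area 14,900 square feet > 12,800 square feet; is located in Zone B; sells goods at retail → Small Premises Authorization not required.
Art. IX. floor area 14,900 square feet < 15,800 square feet; sells goods at retail; is located in Zone B (not: is located in Zone C) → Trade Registration not required.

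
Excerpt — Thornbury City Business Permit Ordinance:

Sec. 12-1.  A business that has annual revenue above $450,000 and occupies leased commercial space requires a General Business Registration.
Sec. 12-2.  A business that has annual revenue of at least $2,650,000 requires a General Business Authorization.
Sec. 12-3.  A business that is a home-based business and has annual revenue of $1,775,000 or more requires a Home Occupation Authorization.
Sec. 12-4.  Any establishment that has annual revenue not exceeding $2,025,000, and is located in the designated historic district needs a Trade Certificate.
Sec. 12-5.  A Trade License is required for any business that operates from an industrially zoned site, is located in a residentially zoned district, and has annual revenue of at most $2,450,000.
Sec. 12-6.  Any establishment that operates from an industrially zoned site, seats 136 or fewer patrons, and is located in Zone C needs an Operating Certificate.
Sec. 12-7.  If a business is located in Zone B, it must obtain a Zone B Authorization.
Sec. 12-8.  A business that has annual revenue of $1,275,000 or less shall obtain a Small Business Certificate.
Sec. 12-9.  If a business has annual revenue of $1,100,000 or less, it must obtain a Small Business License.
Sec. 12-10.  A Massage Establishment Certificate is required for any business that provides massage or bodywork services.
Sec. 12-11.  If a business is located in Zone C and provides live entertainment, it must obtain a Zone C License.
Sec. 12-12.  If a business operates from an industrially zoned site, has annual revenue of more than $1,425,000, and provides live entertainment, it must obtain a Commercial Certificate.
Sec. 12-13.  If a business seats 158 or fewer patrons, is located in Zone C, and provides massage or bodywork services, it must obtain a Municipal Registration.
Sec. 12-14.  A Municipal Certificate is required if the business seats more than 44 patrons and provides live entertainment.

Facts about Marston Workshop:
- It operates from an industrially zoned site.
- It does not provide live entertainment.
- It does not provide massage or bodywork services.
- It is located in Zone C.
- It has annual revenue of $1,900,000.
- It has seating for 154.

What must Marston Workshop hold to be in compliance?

Sec. 12-1. revenue $1,900,000 > $450,000; operates from an industrially zoned site (not: occupies leased commercial space) → General Business Registration not required.
Sec. 12-2. revenue $1,900,000 < $2,650,000 → General Business Authorization not required.
Sec. 12-3. operates from an industrially zoned site (not: is a home-based business); revenue $1,900,000 ≥ $1,775,000 → Home Occupation Authorization not required.
Sec. 12-4. revenue $1,900,000 ≤ $2,025,000; is located in Zone C (not: is located in the designated historic district) → Trade Certificate not required.
Sec. 12-5. operates from an industrially zoned site; is located in Zone C (not: is located in a residentially zoned district); revenue $1,900,000 ≤ $2,450,000 → Trade License not required.
Sec. 12-6. operates from an industrially zoned site; seating 154 > 136; is located in Zone C → Operating Certificate not required.
Sec. 12-7. is located in Zone C (not: is located in Zone B) → Zone B Authorization not required.
Sec. 12-8. revenue $1,900,000 > $1,275,000 → Small Business Certificate not required.
Sec. 12-9. revenue $1,900,000 > $1,100,000 → Small Business License not required.
Sec. 12-10. does not provide massage or bodywork services → Massage Establishment Certificate not required.
Sec. 12-11. is located in Zone C; does not provide live entertainment → Zone C License not required.
Sec. 12-12. operates from an industrially zoned site; revenue $1,900,000 > $1,425,000; does not provide live entertainment → Commercial Certificate not required.
Sec. 12-13. seating 154 ≤ 158; is located in Zone C; does not provide massage or bodywork services → Municipal Registration not required.
Sec. 12-14. seating 154 > 44; does not provide live entertainment → Municipal Certificate not required.

None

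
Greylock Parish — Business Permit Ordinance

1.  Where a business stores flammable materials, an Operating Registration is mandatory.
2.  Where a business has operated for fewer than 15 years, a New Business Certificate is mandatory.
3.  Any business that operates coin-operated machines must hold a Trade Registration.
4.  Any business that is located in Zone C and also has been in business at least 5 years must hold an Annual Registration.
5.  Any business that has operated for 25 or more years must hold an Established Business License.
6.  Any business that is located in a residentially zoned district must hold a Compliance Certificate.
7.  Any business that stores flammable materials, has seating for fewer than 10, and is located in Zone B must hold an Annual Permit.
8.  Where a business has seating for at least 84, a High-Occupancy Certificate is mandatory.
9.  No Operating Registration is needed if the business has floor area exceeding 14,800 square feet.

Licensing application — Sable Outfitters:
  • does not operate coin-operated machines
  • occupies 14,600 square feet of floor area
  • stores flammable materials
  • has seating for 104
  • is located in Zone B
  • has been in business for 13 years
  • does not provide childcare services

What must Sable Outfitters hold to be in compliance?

1. stores flammable materials → Operating Registration required.
2. years in business 13 < 15 → New Business Certificate required.
3. does not operate coin-operated machines → Trade Registration not required.
4. is located in Zone B (not: is located in Zone C); years in business 13 ≥ 5 → Annual Registration not required.
5. years in business 13 < 25 → Established Business License not required.
6. is located in Zone B (not: is located in a residentially zoned district) → Compliance Certificate not required.
7. stores flammable materials; seating 104 ≥ 10; is located in Zone B → Annual Permit not required.
8. seating 104 ≥ 84 → High-Occupancy Certificate required.
9. floor area 14,600 square feet ≤ 14,800 square feet → Operating Registration exemption does not apply.

High-Occupancy Certificate, New Business Certificate, Operating Registration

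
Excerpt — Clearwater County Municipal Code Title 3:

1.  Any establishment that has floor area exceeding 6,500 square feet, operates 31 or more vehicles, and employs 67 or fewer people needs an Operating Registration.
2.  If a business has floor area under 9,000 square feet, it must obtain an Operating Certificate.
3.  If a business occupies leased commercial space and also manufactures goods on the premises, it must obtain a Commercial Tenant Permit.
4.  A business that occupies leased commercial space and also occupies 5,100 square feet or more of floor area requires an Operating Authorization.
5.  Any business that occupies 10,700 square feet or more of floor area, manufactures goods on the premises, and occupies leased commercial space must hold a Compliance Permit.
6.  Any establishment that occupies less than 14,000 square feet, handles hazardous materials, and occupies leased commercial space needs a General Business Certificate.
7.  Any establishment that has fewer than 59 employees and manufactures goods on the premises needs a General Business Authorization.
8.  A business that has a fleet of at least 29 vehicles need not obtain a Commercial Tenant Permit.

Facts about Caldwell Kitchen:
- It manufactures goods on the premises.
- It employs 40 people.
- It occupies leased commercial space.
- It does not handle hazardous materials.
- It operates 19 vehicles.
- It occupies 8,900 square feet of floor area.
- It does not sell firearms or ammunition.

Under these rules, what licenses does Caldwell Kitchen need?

Commercial Tenant Permit, General Business Authorization, Operating Authorization, Operating Certificate

1. floor area 8,900 square feet > 6,500 square feet; vehicles 19 < 31; employees 40 ≤ 67 → Operating Registration not required.
2. floor area 8,900 square feet < 9,000 square feet → Operating Certificate required.
3. occupies leased commercial space; manufactures goods on the premises → Commercial Tenant Permit required.
4. occupies leased commercial space; floor area 8,900 square feet ≥ 5,100 square feet → Operating Authorization required.
5. floor area 8,900 square feet < 10,700 square feet; manufactures goods on the premises; occupies leased commercial space → Compliance Permit not required.
6. floor area 8,900 square feet < 14,000 square feet; does not handle hazardous materials; occupies leased commercial space → General Business Certificate not required.
7. employees 40 < 59; manufactures goods on the premises → General Business Authorization required.
8. vehicles 19 < 29 → Commercial Tenant Permit exemption does not apply.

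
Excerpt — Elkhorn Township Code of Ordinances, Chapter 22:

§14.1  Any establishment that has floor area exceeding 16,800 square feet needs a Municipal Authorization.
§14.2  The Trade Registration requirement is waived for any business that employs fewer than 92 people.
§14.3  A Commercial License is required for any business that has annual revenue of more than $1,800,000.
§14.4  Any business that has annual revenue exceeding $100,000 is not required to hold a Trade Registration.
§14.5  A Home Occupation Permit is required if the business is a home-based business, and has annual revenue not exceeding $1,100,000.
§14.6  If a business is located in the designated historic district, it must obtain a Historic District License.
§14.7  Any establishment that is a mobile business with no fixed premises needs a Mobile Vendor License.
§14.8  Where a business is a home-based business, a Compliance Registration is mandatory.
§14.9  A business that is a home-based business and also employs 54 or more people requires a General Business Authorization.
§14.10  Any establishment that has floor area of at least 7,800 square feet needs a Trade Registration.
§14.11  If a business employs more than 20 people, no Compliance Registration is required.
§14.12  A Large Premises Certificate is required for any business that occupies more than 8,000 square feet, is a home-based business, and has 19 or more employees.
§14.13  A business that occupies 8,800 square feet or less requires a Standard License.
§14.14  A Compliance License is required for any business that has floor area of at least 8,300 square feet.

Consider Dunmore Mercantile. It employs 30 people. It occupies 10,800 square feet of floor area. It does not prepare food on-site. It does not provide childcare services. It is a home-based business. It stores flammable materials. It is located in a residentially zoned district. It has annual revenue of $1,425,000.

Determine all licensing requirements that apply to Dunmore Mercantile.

Compliance License, Large Premises Certificate

§14.1 floor area 10,800 square feet ≤ 16,800 square feet → Municipal Authorization not required.
§14.2 employees 30 < 92 → exempt from Trade Registration.
§14.3 revenue $1,425,000 ≤ $1,800,000 → Commercial License not required.
§14.4 revenue $1,425,000 > $100,000 → exempt from Trade Registration.
§14.5 is a home-based business; revenue $1,425,000 > $1,100,000 → Home Occupation Permit not required.
§14.6 is located in a residentially zoned district (not: is located in the designated historic district) → Historic District License not required.
§14.7 is a home-based business (not: is a mobile business with no fixed premises) → Mobile Vendor License not required.
§14.8 is a home-based business → Compliance Registration required.
§14.9 is a home-based business; employees 30 < 54 → General Business Authorization not required.
§14.10 floor area 10,800 square feet ≥ 7,800 square feet → Trade Registration required.
§14.11 employees 30 > 20 → exempt from Compliance Registration.
§14.12 floor area 10,800 square feet > 8,000 square feet; is a home-based business; employees 30 ≥ 19 → Large Premises Certificate required.
§14.13 floor area 10,800 square feet > 8,800 square feet → Standard License not required.
§14.14 floor area 10,800 square feet ≥ 8,300 square feet → Compliance License required.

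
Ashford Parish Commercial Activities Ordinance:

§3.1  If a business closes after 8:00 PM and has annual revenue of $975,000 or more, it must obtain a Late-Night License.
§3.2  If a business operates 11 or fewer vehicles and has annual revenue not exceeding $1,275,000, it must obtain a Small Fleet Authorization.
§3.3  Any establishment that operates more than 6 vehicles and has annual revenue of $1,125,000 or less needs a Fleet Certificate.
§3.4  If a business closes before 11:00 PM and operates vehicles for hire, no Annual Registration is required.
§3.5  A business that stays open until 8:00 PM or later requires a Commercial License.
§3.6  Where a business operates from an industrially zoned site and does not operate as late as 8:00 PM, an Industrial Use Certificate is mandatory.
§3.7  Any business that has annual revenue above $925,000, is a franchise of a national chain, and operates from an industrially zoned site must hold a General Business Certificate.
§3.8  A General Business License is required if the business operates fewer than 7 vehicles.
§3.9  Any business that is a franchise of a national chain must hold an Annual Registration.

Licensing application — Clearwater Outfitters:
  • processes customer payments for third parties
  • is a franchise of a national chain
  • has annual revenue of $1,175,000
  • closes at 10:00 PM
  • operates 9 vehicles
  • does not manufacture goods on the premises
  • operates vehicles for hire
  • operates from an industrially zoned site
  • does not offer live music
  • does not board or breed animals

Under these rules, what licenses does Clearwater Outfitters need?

Commercial License, General Business Certificate, Late-Night License, Small Fleet Authorization

§3.1 closes 10:00 PM, after 8:00 PM; revenue $1,175,000 ≥ $975,000 → Late-Night License required.
§3.2 vehicles 9 ≤ 11; revenue $1,175,000 ≤ $1,275,000 → Small Fleet Authorization required.
§3.3 vehicles 9 > 6; revenue $1,175,000 > $1,125,000 → Fleet Certificate not required.
§3.4 closes 10:00 PM, at/before 11:00 PM; operates vehicles for hire → exempt from Annual Registration.
§3.5 closes 10:00 PM, after 8:00 PM → Commercial License required.
§3.6 operates from an industrially zoned site; closes 10:00 PM, after 8:00 PM → Industrial Use Certificate not required.
§3.7 revenue $1,175,000 > $925,000; is a franchise of a national chain; operates from an industrially zoned site → General Business Certificate required.
§3.8 vehicles 9 ≥ 7 → General Business License not required.
§3.9 is a franchise of a national chain → Annual Registration required.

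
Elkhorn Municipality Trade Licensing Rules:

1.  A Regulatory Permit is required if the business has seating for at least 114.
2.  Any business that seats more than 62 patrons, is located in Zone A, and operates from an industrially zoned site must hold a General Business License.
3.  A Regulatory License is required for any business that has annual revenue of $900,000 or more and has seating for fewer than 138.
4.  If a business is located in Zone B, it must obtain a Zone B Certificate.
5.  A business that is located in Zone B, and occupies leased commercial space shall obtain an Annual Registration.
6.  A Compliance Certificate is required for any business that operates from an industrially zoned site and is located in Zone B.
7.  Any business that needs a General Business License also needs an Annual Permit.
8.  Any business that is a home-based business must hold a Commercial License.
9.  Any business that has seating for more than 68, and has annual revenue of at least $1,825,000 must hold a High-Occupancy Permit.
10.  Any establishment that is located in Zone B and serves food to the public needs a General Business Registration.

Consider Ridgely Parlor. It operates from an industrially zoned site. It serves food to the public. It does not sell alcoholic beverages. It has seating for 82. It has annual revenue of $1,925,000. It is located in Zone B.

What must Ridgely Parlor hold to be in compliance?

Compliance Certificate, General Business Registration, High-Occupancy Permit, Regulatory License, Zone B Certificate

1. seating 82 < 114 → Regulatory Permit not required.
2. seating 82 > 62; is located in Zone B (not: is located in Zone A); operates from an industrially zoned site → General Business License not required.
3. revenue $1,925,000 ≥ $900,000; seating 82 < 138 → Regulatory License required.
4. is located in Zone B → Zone B Certificate required.
5. is located in Zone B; operates from an industrially zoned site (not: occupies leased commercial space) → Annual Registration not required.
6. operates from an industrially zoned site; is located in Zone B → Compliance Certificate required.
7. General Business License is not required → no effect.
8. operates from an industrially zoned site (not: is a home-based business) → Commercial License not required.
9. seating 82 > 68; revenue $1,925,000 ≥ $1,825,000 → High-Occupancy Permit required.
10. is located in Zone B; serves food to the public → General Business Registration required.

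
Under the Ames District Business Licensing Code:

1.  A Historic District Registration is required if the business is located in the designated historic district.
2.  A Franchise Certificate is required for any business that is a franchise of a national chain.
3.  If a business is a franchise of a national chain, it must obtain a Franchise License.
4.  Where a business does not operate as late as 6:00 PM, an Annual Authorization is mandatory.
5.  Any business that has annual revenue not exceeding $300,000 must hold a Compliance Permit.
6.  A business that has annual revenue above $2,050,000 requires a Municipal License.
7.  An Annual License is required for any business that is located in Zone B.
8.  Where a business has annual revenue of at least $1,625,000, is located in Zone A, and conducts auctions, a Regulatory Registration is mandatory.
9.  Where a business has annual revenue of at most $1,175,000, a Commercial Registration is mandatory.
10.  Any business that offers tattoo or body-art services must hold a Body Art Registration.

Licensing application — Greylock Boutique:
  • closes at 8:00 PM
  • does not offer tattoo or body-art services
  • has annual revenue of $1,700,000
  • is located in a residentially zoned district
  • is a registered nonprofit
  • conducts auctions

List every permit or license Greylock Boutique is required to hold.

1. is located in a residentially zoned district (not: is located in the designated historic district) → Historic District Registration not required.
2. is a registered nonprofit (not: is a franchise of a national chain) → Franchise Certificate not required.
3. is a registered nonprofit (not: is a franchise of a national chain) → Franchise License not required.
4. closes 8:00 PM, after 6:00 PM → Annual Authorization not required.
5. revenue $1,700,000 > $300,000 → Compliance Permit not required.
6. revenue $1,700,000 ≤ $2,050,000 → Municipal License not required.
7. is located in a residentially zoned district (not: is located in Zone B) → Annual License not required.
8. revenue $1,700,000 ≥ $1,625,000; is located in a residentially zoned district (not: is located in Zone A); conducts auctions → Regulatory Registration not required.
9. revenue $1,700,000 > $1,175,000 → Commercial Registration not required.
10. does not offer tattoo or body-art services → Body Art Registration not required.

None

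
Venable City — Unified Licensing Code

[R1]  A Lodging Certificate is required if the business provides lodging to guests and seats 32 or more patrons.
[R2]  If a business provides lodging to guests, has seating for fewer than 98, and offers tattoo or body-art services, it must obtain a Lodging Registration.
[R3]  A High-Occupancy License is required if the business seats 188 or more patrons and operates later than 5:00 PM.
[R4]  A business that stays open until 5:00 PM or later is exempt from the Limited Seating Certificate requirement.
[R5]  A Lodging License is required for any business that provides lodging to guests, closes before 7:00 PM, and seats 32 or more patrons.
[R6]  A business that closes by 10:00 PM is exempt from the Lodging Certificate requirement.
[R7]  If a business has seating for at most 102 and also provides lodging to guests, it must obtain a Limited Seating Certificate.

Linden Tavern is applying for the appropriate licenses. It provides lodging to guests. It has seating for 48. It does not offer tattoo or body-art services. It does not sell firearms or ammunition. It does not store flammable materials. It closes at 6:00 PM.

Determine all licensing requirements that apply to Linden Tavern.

[R1] provides lodging to guests; seating 48 ≥ 32 → Lodging Certificate required.
[R2] provides lodging to guests; seating 48 < 98; does not offer tattoo or body-art services → Lodging Registration not required.
[R3] seating 48 < 188; closes 6:00 PM, after 5:00 PM → High-Occupancy License not required.
[R4] closes 6:00 PM, after 5:00 PM → exempt from Limited Seating Certificate.
[R5] provides lodging to guests; closes 6:00 PM, at/before 7:00 PM; seating 48 ≥ 32 → Lodging License required.
[R6] closes 6:00 PM, at/before 10:00 PM → exempt from Lodging Certificate.
[R7] seating 48 ≤ 102; provides lodging to guests → Limited Seating Certificate required.

Lodging License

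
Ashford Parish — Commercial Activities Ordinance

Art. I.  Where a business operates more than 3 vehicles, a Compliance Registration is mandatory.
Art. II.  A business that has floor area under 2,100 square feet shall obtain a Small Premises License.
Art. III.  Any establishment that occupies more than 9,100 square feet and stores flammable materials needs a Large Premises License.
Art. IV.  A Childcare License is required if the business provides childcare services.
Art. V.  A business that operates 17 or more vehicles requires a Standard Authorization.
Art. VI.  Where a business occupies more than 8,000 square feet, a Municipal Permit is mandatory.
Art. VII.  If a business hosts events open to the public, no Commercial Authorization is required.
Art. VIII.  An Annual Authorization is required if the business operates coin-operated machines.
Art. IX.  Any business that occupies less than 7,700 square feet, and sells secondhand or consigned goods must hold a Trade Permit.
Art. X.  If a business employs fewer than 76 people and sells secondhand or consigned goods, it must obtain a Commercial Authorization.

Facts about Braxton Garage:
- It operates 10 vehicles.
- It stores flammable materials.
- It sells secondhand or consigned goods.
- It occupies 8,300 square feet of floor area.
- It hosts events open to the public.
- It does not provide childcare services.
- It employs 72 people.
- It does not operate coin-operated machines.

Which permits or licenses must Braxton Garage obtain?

Art. I. vehicles 10 > 3 → Compliance Registration required.
Art. II. floor area 8,300 square feet ≥ 2,100 square feet → Small Premises License not required.
Art. III. floor area 8,300 square feet ≤ 9,100 square feet; stores flammable materials → Large Premises License not required.
Art. IV. does not provide childcare services → Childcare License not required.
Art. V. vehicles 10 < 17 → Standard Authorization not required.
Art. VI. floor area 8,300 square feet > 8,000 square feet → Municipal Permit required.
Art. VII. hosts events open to the public → exempt from Commercial Authorization.
Art. VIII. does not operate coin-operated machines → Annual Authorization not required.
Art. IX. floor area 8,300 square feet ≥ 7,700 square feet; sells secondhand or consigned goods → Trade Permit not required.
Art. X. employees 72 < 76; sells secondhand or consigned goods → Commercial Authorization required.

Compliance Registration, Municipal Permit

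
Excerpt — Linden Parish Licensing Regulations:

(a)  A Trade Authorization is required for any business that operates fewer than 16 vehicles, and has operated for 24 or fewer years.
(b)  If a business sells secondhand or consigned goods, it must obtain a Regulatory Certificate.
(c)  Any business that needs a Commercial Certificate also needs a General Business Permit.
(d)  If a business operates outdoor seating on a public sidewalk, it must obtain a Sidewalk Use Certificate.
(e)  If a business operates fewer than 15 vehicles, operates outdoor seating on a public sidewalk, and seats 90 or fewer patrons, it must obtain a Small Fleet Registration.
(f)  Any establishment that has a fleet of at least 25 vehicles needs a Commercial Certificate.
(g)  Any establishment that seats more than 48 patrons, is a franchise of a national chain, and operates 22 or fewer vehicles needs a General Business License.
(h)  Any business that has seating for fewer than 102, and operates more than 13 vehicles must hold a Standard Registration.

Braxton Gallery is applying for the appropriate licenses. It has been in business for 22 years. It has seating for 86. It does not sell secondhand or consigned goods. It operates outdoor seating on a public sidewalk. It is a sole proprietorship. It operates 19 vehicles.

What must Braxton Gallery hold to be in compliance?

Sidewalk Use Certificate, Standard Registration

(a) vehicles 19 ≥ 16; years in business 22 ≤ 24 → Trade Authorization not required.
(b) does not sell secondhand or consigned goods → Regulatory Certificate not required.
(c) Commercial Certificate is not required → no effect.
(d) operates outdoor seating on a public sidewalk → Sidewalk Use Certificate required.
(e) vehicles 19 ≥ 15; operates outdoor seating on a public sidewalk; seating 86 ≤ 90 → Small Fleet Registration not required.
(f) vehicles 19 < 25 → Commercial Certificate not required.
(g) seating 86 > 48; is a sole proprietorship (not: is a franchise of a national chain); vehicles 19 ≤ 22 → General Business License not required.
(h) seating 86 < 102; vehicles 19 > 13 → Standard Registration required.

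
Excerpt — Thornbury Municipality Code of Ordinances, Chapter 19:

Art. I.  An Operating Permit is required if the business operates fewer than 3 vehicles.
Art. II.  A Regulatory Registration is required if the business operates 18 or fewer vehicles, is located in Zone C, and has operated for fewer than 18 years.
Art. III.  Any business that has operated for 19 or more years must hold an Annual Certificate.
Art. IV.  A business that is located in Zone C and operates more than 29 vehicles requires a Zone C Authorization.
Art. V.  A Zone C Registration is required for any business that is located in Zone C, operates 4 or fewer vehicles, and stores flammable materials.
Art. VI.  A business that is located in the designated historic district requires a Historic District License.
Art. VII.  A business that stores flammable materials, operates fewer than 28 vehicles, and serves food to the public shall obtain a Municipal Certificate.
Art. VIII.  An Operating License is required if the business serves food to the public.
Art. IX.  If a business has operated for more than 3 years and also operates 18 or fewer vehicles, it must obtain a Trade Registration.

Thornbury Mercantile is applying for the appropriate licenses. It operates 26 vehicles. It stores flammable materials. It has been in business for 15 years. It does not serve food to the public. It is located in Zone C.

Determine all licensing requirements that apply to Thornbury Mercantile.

None

Art. I. vehicles 26 ≥ 3 → Operating Permit not required.
Art. II. vehicles 26 > 18; is located in Zone C; years in business 15 < 18 → Regulatory Registration not required.
Art. III. years in business 15 < 19 → Annual Certificate not required.
Art. IV. is located in Zone C; vehicles 26 ≤ 29 → Zone C Authorization not required.
Art. V. is located in Zone C; vehicles 26 > 4; stores flammable materials → Zone C Registration not required.
Art. VI. is located in Zone C (not: is located in the designated historic district) → Historic District License not required.
Art. VII. stores flammable materials; vehicles 26 < 28; does not serve food to the public → Municipal Certificate not required.
Art. VIII. does not serve food to the public → Operating License not required.
Art. IX. years in business 15 > 3; vehicles 26 > 18 → Trade Registration not required.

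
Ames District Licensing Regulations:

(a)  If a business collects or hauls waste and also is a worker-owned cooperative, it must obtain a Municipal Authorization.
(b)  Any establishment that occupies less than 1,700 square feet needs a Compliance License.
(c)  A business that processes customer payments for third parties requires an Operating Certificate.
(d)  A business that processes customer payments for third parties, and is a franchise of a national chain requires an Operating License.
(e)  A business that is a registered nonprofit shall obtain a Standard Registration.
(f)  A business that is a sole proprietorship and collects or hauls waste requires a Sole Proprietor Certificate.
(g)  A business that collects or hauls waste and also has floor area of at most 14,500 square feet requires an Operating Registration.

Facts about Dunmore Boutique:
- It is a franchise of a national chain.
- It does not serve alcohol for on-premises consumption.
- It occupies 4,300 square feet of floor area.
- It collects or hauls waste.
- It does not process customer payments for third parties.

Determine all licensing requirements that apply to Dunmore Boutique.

(a) collects or hauls waste; is a franchise of a national chain (not: is a worker-owned cooperative) → Municipal Authorization not required.
(b) floor area 4,300 square feet ≥ 1,700 square feet → Compliance License not required.
(c) does not process customer payments for third parties → Operating Certificate not required.
(d) does not process customer payments for third parties; is a franchise of a national chain → Operating License not required.
(e) is a franchise of a national chain (not: is a registered nonprofit) → Standard Registration not required.
(f) is a franchise of a national chain (not: is a sole proprietorship); collects or hauls waste → Sole Proprietor Certificate not required.
(g) collects or hauls waste; floor area 4,300 square feet ≤ 14,500 square feet → Operating Registration required.

Operating Registration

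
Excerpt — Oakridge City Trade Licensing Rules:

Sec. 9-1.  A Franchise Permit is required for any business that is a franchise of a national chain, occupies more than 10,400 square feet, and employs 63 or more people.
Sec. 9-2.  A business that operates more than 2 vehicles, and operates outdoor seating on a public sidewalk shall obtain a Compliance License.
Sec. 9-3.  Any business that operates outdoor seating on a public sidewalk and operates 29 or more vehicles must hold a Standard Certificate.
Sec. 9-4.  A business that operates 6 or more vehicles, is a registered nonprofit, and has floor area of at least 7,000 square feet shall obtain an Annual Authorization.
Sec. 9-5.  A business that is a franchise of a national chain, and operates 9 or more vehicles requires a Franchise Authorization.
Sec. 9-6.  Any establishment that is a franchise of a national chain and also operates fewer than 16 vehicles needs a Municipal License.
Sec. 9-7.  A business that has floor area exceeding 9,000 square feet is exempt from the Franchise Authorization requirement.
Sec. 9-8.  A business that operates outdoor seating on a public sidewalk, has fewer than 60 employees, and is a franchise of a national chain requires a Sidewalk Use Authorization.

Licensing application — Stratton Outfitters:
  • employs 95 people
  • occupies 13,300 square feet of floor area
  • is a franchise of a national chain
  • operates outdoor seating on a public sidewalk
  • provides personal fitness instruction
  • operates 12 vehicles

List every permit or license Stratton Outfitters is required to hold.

Compliance License, Franchise Permit, Municipal License

Sec. 9-1. is a franchise of a national chain; floor area 13,300 square feet > 10,400 square feet; employees 95 ≥ 63 → Franchise Permit required.
Sec. 9-2. vehicles 12 > 2; operates outdoor seating on a public sidewalk → Compliance License required.
Sec. 9-3. operates outdoor seating on a public sidewalk; vehicles 12 < 29 → Standard Certificate not required.
Sec. 9-4. vehicles 12 ≥ 6; is a franchise of a national chain (not: is a registered nonprofit); floor area 13,300 square feet ≥ 7,000 square feet → Annual Authorization not required.
Sec. 9-5. is a franchise of a national chain; vehicles 12 ≥ 9 → Franchise Authorization required.
Sec. 9-6. is a franchise of a national chain; vehicles 12 < 16 → Municipal License required.
Sec. 9-7. floor area 13,300 square feet > 9,000 square feet → exempt from Franchise Authorization.
Sec. 9-8. operates outdoor seating on a public sidewalk; employees 95 ≥ 60; is a franchise of a national chain → Sidewalk Use Authorization not required.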